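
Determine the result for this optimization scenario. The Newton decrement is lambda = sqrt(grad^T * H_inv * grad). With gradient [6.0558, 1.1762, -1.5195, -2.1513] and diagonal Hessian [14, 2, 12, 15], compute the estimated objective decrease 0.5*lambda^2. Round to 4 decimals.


Step 1: H is diagonal, so H^(-1) * g = [0.4326, 0.5881, -0.1266, -0.1434].
Step 2: g^T H^(-1) g = sum_i g_i^2 / H_ii
  = (6.0558)^2/14 + (1.1762)^2/2 + (-1.5195)^2/12 + (-2.1513)^2/15
  = 2.6195 + 0.6917 + 0.1924 + 0.3085 = 3.8121
Step 3: Objective decrease = 0.5 * g^T H^(-1) g = 1.9061


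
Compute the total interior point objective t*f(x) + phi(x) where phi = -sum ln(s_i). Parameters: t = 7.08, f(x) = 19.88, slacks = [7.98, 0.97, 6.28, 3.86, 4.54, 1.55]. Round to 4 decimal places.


Step 1: Compute log-barrier.
ln values: [2.0769, -0.0305, 1.8374, 1.3507, 1.5129, 0.4383]
phi = -(2.0769 - 0.0305 + 1.8374 + 1.3507 + 1.5129 + 0.4383) = -7.1857
Step 2: Compute augmented objective.
t*f(x) = 7.08*19.88 = 140.7504
Total = 140.7504 - 7.1857 = 133.5647


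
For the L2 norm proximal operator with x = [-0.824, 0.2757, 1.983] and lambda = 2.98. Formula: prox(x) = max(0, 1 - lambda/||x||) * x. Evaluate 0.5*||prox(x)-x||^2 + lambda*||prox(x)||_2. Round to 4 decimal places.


Step 1: Compute ||x||.
||x|| = 2.165
Step 2: Compute scaling factor.
scale = max(0, 1 - 2.98/2.165) = 0.0
Step 3: prox(x) = [-0.0, 0.0, 0.0]
||prox(x)|| = 0.0
Step 4: Proximal objective.
0.5*||prox-x||^2 = 2.3436
lambda*||prox|| = 0.0
Total = 2.3436


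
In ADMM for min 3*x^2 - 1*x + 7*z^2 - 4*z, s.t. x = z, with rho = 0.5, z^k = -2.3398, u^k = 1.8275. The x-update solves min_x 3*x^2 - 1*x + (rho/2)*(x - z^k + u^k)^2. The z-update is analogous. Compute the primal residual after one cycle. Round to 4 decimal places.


ADMM iteration with rho = 0.5, z^k = -2.3398, u^k = 1.8275
Step 1: x-update.
Minimize 3*x^2 - 1*x + (0.5/2)*(x + 2.3398 + 1.8275)^2
FOC: (2*3 + 0.5)*x = 1 + 0.5*(-2.3398 - 1.8275)
x^{k+1} = -0.1667
Step 2: z-update.
Minimize 7*z^2 - 4*z + (0.5/2)*(-0.1667 - z + 1.8275)^2
FOC: (2*7 + 0.5)*z = 4 + 0.5*(-0.1667 + 1.8275)
z^{k+1} = 0.3331
Step 3: u-update.
u^{k+1} = 1.8275 - 0.1667 - 0.3331 = 1.3277
Step 4: Primal residual = |-0.1667 - 0.3331| = 0.4998


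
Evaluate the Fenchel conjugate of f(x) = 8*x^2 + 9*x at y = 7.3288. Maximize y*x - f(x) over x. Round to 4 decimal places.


f*(y) = sup_x {y*x - a*x^2 - b*x} = sup_x {(y-b)*x - a*x^2}
FOC: (y - b) - 2a*x = 0 => x* = (y - b)/(2a)
x* = (7.3288 - 9)/(2*8) = -0.1045
f*(7.3288) = (y-b)^2/(4a) = (7.3288 - 9)^2/(4*8)
= 2.7929/32 = 0.0873


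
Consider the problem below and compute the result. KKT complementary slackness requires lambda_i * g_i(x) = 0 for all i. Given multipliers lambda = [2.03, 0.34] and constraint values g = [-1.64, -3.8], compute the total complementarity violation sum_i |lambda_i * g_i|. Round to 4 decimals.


KKT complementary slackness check:
lambda_1 * g_1 = 2.03 * -1.64 = -3.3292
lambda_2 * g_2 = 0.34 * -3.8 = -1.292
Total violation = 3.3292 + 1.292 = 4.6212


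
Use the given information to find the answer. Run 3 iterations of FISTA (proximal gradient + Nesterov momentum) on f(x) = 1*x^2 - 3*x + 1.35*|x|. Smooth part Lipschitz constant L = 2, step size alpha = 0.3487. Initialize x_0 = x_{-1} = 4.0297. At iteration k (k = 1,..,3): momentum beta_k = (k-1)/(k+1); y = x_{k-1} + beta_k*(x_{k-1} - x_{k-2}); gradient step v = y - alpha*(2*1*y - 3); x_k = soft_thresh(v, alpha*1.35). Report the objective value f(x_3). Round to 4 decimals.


FISTA on f(x) = 1*x^2 - 3*x + 1.35*|x|
L = 2, alpha = 0.3487
Iteration 1: beta = 0.0, y = 4.0297 + 0.0*(4.0297 - 4.0297) = 4.0297
  grad(y) = 5.0594, v = y - alpha*grad = 2.2655
  prox(v) = soft_thresh(2.2655, 0.4707) = 1.7947
Iteration 2: beta = 0.3333, y = 1.7947 + 0.3333*(1.7947 - 4.0297) = 1.0498
  grad(y) = -0.9005, v = y - alpha*grad = 1.3638
  prox(v) = soft_thresh(1.3638, 0.4707) = 0.893
Iteration 3: beta = 0.5, y = 0.893 + 0.5*(0.893 - 1.7947) = 0.4421
  grad(y) = -2.1157, v = y - alpha*grad = 1.1799
  prox(v) = soft_thresh(1.1799, 0.4707) = 0.7091
f(x_3) = 1*0.7091^2 - 3*0.7091 + 1.35*|0.7091| = -0.6672


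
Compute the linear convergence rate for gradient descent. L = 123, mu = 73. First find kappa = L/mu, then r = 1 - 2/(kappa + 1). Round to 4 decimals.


Step 1: Compute the condition number.
kappa = L/mu = 123/73 = 1.6849
Step 2: Compute the convergence rate.
r = 1 - 2/(kappa + 1) = 1 - 2*mu/(L + mu) = (L - mu)/(L + mu) = 50/196 = 0.2551


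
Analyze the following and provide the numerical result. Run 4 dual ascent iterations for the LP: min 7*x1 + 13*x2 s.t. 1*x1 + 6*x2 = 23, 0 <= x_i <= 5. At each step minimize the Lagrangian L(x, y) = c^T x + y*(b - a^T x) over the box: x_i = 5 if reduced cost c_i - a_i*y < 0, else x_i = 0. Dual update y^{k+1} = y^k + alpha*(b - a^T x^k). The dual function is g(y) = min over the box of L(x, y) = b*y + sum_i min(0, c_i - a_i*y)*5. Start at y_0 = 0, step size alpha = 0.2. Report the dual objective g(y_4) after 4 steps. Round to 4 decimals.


Dual ascent for LP: min 7*x1 + 13*x2, 1*x1 + 6*x2 = 23, 0 <= x_i <= 5
Step 1: y^k = 0.0, reduced costs: (7.0, 13.0)
  x^k = (0.0, 0.0), subgradient = b - a^T x = 23.0
  y^{k+1} = 0.0 + 0.2*23.0 = 4.6
Step 2: y^k = 4.6, reduced costs: (2.4, -14.6)
  x^k = (0.0, 5.0), subgradient = b - a^T x = -7.0
  y^{k+1} = 4.6 + 0.2*-7.0 = 3.2
Step 3: y^k = 3.2, reduced costs: (3.8, -6.2)
  x^k = (0.0, 5.0), subgradient = b - a^T x = -7.0
  y^{k+1} = 3.2 + 0.2*-7.0 = 1.8
Step 4: y^k = 1.8, reduced costs: (5.2, 2.2)
  x^k = (0.0, 0.0), subgradient = b - a^T x = 23.0
  y^{k+1} = 1.8 + 0.2*23.0 = 6.4
Dual objective at y_4 = 6.4: reduced costs (0.6, -25.4), box minimizer x = (0.0, 5.0)
g(y_4) = b*y + (c1 - a1*y)*x1 + (c2 - a2*y)*x2 = 23*6.4 + 0.6*0.0 + (-25.4)*5.0 = 147.2 + 0.0 - 127.0 = 20.2


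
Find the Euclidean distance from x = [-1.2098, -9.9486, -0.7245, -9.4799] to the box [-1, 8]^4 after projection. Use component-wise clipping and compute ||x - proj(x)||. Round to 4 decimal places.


Project each component onto [-1, 8].
clip(-1.2098) = -1.0, clip(-9.9486) = -1.0, clip(-0.7245) = -0.7245, clip(-9.4799) = -1.0
Projection = [-1.0, -1.0, -0.7245, -1.0]
Squared diffs: [0.044, 80.0774, 0.0, 71.9087]
Distance = sqrt(152.0301) = 12.3301


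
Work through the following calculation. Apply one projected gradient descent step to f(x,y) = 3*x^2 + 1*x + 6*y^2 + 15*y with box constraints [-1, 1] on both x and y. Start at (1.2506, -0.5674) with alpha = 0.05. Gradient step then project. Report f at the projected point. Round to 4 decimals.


Step 1: Compute gradient at (1.2506, -0.5674).
grad_x = 2*3*1.2506 + 1 = 8.5036
grad_y = 2*6*-0.5674 + 15 = 8.1912
Step 2: Gradient step.
x_raw = 1.2506 - 0.05*8.5036 = 0.8254
y_raw = -0.5674 - 0.05*8.1912 = -0.977
Step 3: Project onto [-1, 1].
x_proj = clip(0.8254) = 0.8254
y_proj = clip(-0.977) = -0.977
Step 4: Evaluate f.
f(0.8254, -0.977) = -6.0583


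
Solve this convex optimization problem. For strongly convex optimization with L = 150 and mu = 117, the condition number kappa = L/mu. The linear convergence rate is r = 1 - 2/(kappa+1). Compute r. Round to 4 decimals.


Step 1: Compute the condition number.
kappa = L/mu = 150/117 = 1.2821
Step 2: Compute the convergence rate.
r = 1 - 2/(kappa + 1) = 1 - 2*mu/(L + mu) = (L - mu)/(L + mu) = 33/267 = 0.1236


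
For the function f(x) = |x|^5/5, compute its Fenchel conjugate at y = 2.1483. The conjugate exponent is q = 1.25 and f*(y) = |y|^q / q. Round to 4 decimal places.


The conjugate exponent q satisfies 1/p + 1/q = 1.
p = 5, so q = 5/(5 - 1) = 1.25
|y|^q = 2.1483^1.25 = 2.6009
f*(2.1483) = 2.6009 / 1.25 = 2.0807


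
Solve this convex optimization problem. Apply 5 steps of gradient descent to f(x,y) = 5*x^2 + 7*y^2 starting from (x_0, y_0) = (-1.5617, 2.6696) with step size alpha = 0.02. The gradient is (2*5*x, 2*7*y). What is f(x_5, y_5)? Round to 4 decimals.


Gradient descent on f(x,y) = 5*x^2 + 7*y^2.
Starting point: (-1.5617, 2.6696), alpha = 0.02
Step 1: grad_x = 2*5*-1.5617 = -15.617, grad_y = 2*7*2.6696 = 37.3744
  x_1 = -1.5617 - 0.02*-15.617 = -1.2494
  y_1 = 2.6696 - 0.02*37.3744 = 1.9221
Step 2: grad_x = 2*5*-1.2494 = -12.4936, grad_y = 2*7*1.9221 = 26.9096
  x_2 = -1.2494 - 0.02*-12.4936 = -0.9995
  y_2 = 1.9221 - 0.02*26.9096 = 1.3839
Step 3: grad_x = 2*5*-0.9995 = -9.9949, grad_y = 2*7*1.3839 = 19.3749
  x_3 = -0.9995 - 0.02*-9.9949 = -0.7996
  y_3 = 1.3839 - 0.02*19.3749 = 0.9964
Step 4: grad_x = 2*5*-0.7996 = -7.9959, grad_y = 2*7*0.9964 = 13.9499
  x_4 = -0.7996 - 0.02*-7.9959 = -0.6397
  y_4 = 0.9964 - 0.02*13.9499 = 0.7174
Step 5: grad_x = 2*5*-0.6397 = -6.3967, grad_y = 2*7*0.7174 = 10.0439
  x_5 = -0.6397 - 0.02*-6.3967 = -0.5117
  y_5 = 0.7174 - 0.02*10.0439 = 0.5165
f(-0.5117, 0.5165) = 5*(-0.5117)^2 + 7*0.5165^2 = 3.1771


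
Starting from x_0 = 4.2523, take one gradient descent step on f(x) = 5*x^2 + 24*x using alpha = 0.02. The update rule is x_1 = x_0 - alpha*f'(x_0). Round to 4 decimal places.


We compute the gradient at x_0 and apply the update.
f'(x) = 10*x + 24
f'(4.2523) = 10*4.2523 + 24 = 66.523
x_1 = 4.2523 - 0.02*66.523 = 2.9218


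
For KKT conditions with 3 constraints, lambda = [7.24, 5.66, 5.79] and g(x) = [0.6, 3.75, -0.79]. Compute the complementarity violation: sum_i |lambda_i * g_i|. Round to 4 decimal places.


KKT complementary slackness check:
lambda_1 * g_1 = 7.24 * 0.6 = 4.344
lambda_2 * g_2 = 5.66 * 3.75 = 21.225
lambda_3 * g_3 = 5.79 * -0.79 = -4.5741
Total violation = 4.344 + 21.225 + 4.5741 = 30.1431


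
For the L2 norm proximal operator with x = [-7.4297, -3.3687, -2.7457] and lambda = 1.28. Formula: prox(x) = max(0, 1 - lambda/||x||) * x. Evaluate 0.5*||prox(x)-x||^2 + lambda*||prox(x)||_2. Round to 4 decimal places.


Step 1: Compute ||x||.
||x|| = 8.6074
Step 2: Compute scaling factor.
scale = max(0, 1 - 1.28/8.6074) = 0.8513
Step 3: prox(x) = [-6.3248, -2.8677, -2.3374]
||prox(x)|| = 7.3274
Step 4: Proximal objective.
0.5*||prox-x||^2 = 0.8192
lambda*||prox|| = 9.3791
Total = 10.1983


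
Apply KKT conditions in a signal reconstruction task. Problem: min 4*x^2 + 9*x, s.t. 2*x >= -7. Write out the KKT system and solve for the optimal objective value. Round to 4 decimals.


Step 1: Try lambda = 0 (constraint inactive).
Stationarity: 2*4*x + 9 = 0
x* = -9/(2*4) = -1.125
Check constraint: 2*-1.125 = -2.25 >= -7 -- satisfied.
Step 2: Compute optimal value.
f(x*) = 4*(-1.125)^2 + 9*(-1.125) = -5.0625


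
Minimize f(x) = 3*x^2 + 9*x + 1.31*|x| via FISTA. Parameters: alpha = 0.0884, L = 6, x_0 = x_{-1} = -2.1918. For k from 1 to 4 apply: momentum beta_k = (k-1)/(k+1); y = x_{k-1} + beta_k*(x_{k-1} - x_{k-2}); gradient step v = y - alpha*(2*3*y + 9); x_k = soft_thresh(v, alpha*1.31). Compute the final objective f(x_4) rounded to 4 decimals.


FISTA on f(x) = 3*x^2 + 9*x + 1.31*|x|
L = 6, alpha = 0.0884
Iteration 1: beta = 0.0, y = -2.1918 + 0.0*(-2.1918 + 2.1918) = -2.1918
  grad(y) = -4.1508, v = y - alpha*grad = -1.8249
  prox(v) = soft_thresh(-1.8249, 0.1158) = -1.7091
Iteration 2: beta = 0.3333, y = -1.7091 + 0.3333*(-1.7091 + 2.1918) = -1.5482
  grad(y) = -0.2889, v = y - alpha*grad = -1.5226
  prox(v) = soft_thresh(-1.5226, 0.1158) = -1.4068
Iteration 3: beta = 0.5, y = -1.4068 + 0.5*(-1.4068 + 1.7091) = -1.2557
  grad(y) = 1.4659, v = y - alpha*grad = -1.3853
  prox(v) = soft_thresh(-1.3853, 0.1158) = -1.2695
Iteration 4: beta = 0.6, y = -1.2695 + 0.6*(-1.2695 + 1.4068) = -1.1871
  grad(y) = 1.8777, v = y - alpha*grad = -1.353
  prox(v) = soft_thresh(-1.353, 0.1158) = -1.2372
f(x_4) = 3*(-1.2372)^2 + 9*(-1.2372) + 1.31*|-1.2372| = -4.9221


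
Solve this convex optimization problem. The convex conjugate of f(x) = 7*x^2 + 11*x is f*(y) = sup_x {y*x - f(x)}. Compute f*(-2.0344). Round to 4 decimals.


f*(y) = sup_x {y*x - a*x^2 - b*x} = sup_x {(y-b)*x - a*x^2}
FOC: (y - b) - 2a*x = 0 => x* = (y - b)/(2a)
x* = (-2.0344 - 11)/(2*7) = -0.931
f*(-2.0344) = (y-b)^2/(4a) = (-2.0344 - 11)^2/(4*7)
= 169.8956/28 = 6.0677


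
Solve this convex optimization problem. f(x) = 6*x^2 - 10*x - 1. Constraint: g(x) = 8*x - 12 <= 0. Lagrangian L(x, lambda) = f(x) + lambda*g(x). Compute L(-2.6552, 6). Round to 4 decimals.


Step 1: Evaluate f(x).
f(-2.6552) = 6*(-2.6552)^2 - 10*(-2.6552) - 1 = 67.8525
Step 2: Evaluate g(x).
g(-2.6552) = 8*-2.6552 - 12 = -33.2416
Step 3: Compute Lagrangian.
L = 67.8525 + 6*-33.2416 = -131.5971


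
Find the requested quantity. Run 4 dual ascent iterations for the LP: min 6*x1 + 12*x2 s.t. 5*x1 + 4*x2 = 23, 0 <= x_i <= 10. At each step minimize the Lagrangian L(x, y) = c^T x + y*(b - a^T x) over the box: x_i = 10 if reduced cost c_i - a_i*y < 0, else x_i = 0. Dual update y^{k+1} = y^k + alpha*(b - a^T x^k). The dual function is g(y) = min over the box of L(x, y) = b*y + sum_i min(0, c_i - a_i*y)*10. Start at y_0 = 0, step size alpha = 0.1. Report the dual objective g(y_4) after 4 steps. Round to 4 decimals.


Dual ascent for LP: min 6*x1 + 12*x2, 5*x1 + 4*x2 = 23, 0 <= x_i <= 10
Step 1: y^k = 0.0, reduced costs: (6.0, 12.0)
  x^k = (0.0, 0.0), subgradient = b - a^T x = 23.0
  y^{k+1} = 0.0 + 0.1*23.0 = 2.3
Step 2: y^k = 2.3, reduced costs: (-5.5, 2.8)
  x^k = (10.0, 0.0), subgradient = b - a^T x = -27.0
  y^{k+1} = 2.3 + 0.1*-27.0 = -0.4
Step 3: y^k = -0.4, reduced costs: (8.0, 13.6)
  x^k = (0.0, 0.0), subgradient = b - a^T x = 23.0
  y^{k+1} = -0.4 + 0.1*23.0 = 1.9
Step 4: y^k = 1.9, reduced costs: (-3.5, 4.4)
  x^k = (10.0, 0.0), subgradient = b - a^T x = -27.0
  y^{k+1} = 1.9 + 0.1*-27.0 = -0.8
Dual objective at y_4 = -0.8: reduced costs (10.0, 15.2), box minimizer x = (0.0, 0.0)
g(y_4) = b*y + (c1 - a1*y)*x1 + (c2 - a2*y)*x2 = 23*(-0.8) + 10.0*0.0 + 15.2*0.0 = -18.4 + 0.0 + 0.0 = -18.4


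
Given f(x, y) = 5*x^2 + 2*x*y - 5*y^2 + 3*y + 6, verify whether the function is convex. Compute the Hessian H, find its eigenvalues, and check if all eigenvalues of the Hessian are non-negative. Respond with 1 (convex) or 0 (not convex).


The Hessian of f(x,y) = 5*x^2 + 2*x*y - 5*y^2 + 3*y + 6 is:
H = [[10, 2], [2, -10]]
Trace = 10 - 10 = 0
Determinant = 10*-10 - (2)^2 = -104
Discriminant = (0)^2 - 4*-104 = 416.0
Eigenvalues: lambda_1 = -10.198, lambda_2 = 10.198
The function is not convex.

0


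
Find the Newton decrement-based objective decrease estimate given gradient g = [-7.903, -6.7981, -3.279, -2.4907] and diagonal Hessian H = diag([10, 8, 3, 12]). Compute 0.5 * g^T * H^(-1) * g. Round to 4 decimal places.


Step 1: H is diagonal, so H^(-1) * g = [-0.7903, -0.8498, -1.093, -0.2076].
Step 2: g^T H^(-1) g = sum_i g_i^2 / H_ii
  = (-7.903)^2/10 + (-6.7981)^2/8 + (-3.279)^2/3 + (-2.4907)^2/12
  = 6.2457 + 5.7768 + 3.5839 + 0.517 = 16.1234
Step 3: Objective decrease = 0.5 * g^T H^(-1) g = 8.0617


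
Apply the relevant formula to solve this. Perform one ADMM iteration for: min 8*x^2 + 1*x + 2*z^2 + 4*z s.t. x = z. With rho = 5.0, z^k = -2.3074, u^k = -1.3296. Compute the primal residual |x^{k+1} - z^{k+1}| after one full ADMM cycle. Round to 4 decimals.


ADMM iteration with rho = 5.0, z^k = -2.3074, u^k = -1.3296
Step 1: x-update.
Minimize 8*x^2 + 1*x + (5.0/2)*(x + 2.3074 - 1.3296)^2
FOC: (2*8 + 5.0)*x = -1 + 5.0*(-2.3074 + 1.3296)
x^{k+1} = -0.2804
Step 2: z-update.
Minimize 2*z^2 + 4*z + (5.0/2)*(-0.2804 - z - 1.3296)^2
FOC: (2*2 + 5.0)*z = -4 + 5.0*(-0.2804 - 1.3296)
z^{k+1} = -1.3389
Step 3: u-update.
u^{k+1} = -1.3296 - 0.2804 + 1.3389 = -0.2711
Step 4: Primal residual = |-0.2804 + 1.3389| = 1.0585


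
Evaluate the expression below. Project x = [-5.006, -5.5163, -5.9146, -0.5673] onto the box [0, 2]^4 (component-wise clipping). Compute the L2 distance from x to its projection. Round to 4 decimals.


Project each component onto [0, 2].
clip(-5.006) = 0.0, clip(-5.5163) = 0.0, clip(-5.9146) = 0.0, clip(-0.5673) = 0.0
Projection = [0.0, 0.0, 0.0, 0.0]
Squared diffs: [25.06, 30.4296, 34.9825, 0.3218]
Distance = sqrt(90.7939) = 9.5286


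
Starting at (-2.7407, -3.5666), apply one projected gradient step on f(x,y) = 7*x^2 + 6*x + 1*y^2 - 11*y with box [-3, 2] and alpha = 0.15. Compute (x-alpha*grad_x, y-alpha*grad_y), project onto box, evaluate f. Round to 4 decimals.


Step 1: Compute gradient at (-2.7407, -3.5666).
grad_x = 2*7*-2.7407 + 6 = -32.3698
grad_y = 2*1*-3.5666 - 11 = -18.1332
Step 2: Gradient step.
x_raw = -2.7407 - 0.15*-32.3698 = 2.1148
y_raw = -3.5666 - 0.15*-18.1332 = -0.8466
Step 3: Project onto [-3, 2].
x_proj = clip(2.1148) = 2.0
y_proj = clip(-0.8466) = -0.8466
Step 4: Evaluate f.
f(2.0, -0.8466) = 50.0296


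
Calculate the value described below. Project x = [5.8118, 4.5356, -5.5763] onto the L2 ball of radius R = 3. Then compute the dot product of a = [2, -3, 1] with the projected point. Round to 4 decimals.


Step 1: Compute ||x|| (intermediates to 6 decimals).
||x|| = sqrt(5.8118^2 + 4.5356^2 + (-5.5763)^2) = 9.243582
Step 2: Project.
Since ||x|| > R, scale = R/||x|| = 3/9.243582 = 0.32455, proj(x) = scale * x
proj(x) = [1.88622, 1.472029, -1.809788]
Step 3: Dot product.
a^T * proj(x) = 2*1.88622 - 3*1.472029 + 1*(-1.809788) = -2.4534


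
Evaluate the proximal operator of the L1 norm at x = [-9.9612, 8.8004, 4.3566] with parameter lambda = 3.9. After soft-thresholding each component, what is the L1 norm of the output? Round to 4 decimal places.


Soft-thresholding with lambda = 3.9:
prox(-9.9612) = sign(-9.9612)*max(|-9.9612| - 3.9, 0) = -6.0612
prox(8.8004) = sign(8.8004)*max(|8.8004| - 3.9, 0) = 4.9004
prox(4.3566) = sign(4.3566)*max(|4.3566| - 3.9, 0) = 0.4566
prox(x) = [-6.0612, 4.9004, 0.4566]
||prox(x)||_1 = 6.0612 + 4.9004 + 0.4566 = 11.4182


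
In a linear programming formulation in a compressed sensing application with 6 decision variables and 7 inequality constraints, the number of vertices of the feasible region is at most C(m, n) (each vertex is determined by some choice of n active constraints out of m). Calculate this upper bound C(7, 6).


Each vertex corresponds to some choice of n active constraints out of m, so the number of vertices is at most C(m, n) = m! / (n!(m-n)!).
m = 7, n = 6
Numerator: 7 * 6 * 5 * 4 * 3 * 2
Denominator: 6! = 720
C(7, 6) = 7


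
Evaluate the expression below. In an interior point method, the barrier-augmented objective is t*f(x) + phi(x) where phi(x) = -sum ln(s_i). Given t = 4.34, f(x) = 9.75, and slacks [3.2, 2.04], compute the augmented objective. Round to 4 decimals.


Step 1: Compute log-barrier.
ln values: [1.1632, 0.7129]
phi = -(1.1632 + 0.7129) = -1.8761
Step 2: Compute augmented objective.
t*f(x) = 4.34*9.75 = 42.315
Total = 42.315 - 1.8761 = 40.4389


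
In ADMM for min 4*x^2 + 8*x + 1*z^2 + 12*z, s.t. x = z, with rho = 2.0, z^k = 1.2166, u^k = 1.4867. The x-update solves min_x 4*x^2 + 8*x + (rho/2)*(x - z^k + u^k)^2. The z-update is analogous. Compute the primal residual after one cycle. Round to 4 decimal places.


ADMM iteration with rho = 2.0, z^k = 1.2166, u^k = 1.4867
Step 1: x-update.
Minimize 4*x^2 + 8*x + (2.0/2)*(x - 1.2166 + 1.4867)^2
FOC: (2*4 + 2.0)*x = -8 + 2.0*(1.2166 - 1.4867)
x^{k+1} = -0.854
Step 2: z-update.
Minimize 1*z^2 + 12*z + (2.0/2)*(-0.854 - z + 1.4867)^2
FOC: (2*1 + 2.0)*z = -12 + 2.0*(-0.854 + 1.4867)
z^{k+1} = -2.6837
Step 3: u-update.
u^{k+1} = 1.4867 - 0.854 + 2.6837 = 3.3163
Step 4: Primal residual = |-0.854 + 2.6837| = 1.8296


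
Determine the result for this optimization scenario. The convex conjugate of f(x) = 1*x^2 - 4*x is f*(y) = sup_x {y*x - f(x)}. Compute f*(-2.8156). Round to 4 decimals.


f*(y) = sup_x {y*x - a*x^2 - b*x} = sup_x {(y-b)*x - a*x^2}
FOC: (y - b) - 2a*x = 0 => x* = (y - b)/(2a)
x* = (-2.8156 + 4)/(2*1) = 0.5922
f*(-2.8156) = (y-b)^2/(4a) = (-2.8156 + 4)^2/(4*1)
= 1.4028/4 = 0.3507


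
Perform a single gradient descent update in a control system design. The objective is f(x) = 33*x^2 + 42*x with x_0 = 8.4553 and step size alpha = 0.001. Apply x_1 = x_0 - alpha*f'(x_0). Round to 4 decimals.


We compute the gradient at x_0 and apply the update.
f'(x) = 66*x + 42
f'(8.4553) = 66*8.4553 + 42 = 600.0498
x_1 = 8.4553 - 0.001*600.0498 = 7.8553


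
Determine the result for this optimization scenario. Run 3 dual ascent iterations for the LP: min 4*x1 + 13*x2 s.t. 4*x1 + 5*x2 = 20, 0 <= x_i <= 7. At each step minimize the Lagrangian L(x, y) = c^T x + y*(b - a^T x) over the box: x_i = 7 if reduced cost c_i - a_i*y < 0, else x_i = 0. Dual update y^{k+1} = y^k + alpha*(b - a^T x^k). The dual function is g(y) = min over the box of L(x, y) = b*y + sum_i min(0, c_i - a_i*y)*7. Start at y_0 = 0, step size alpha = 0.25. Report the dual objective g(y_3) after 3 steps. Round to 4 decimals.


Dual ascent for LP: min 4*x1 + 13*x2, 4*x1 + 5*x2 = 20, 0 <= x_i <= 7
Step 1: y^k = 0.0, reduced costs: (4.0, 13.0)
  x^k = (0.0, 0.0), subgradient = b - a^T x = 20.0
  y^{k+1} = 0.0 + 0.25*20.0 = 5.0
Step 2: y^k = 5.0, reduced costs: (-16.0, -12.0)
  x^k = (7.0, 7.0), subgradient = b - a^T x = -43.0
  y^{k+1} = 5.0 + 0.25*-43.0 = -5.75
Step 3: y^k = -5.75, reduced costs: (27.0, 41.75)
  x^k = (0.0, 0.0), subgradient = b - a^T x = 20.0
  y^{k+1} = -5.75 + 0.25*20.0 = -0.75
Dual objective at y_3 = -0.75: reduced costs (7.0, 16.75), box minimizer x = (0.0, 0.0)
g(y_3) = b*y + (c1 - a1*y)*x1 + (c2 - a2*y)*x2 = 20*(-0.75) + 7.0*0.0 + 16.75*0.0 = -15.0 + 0.0 + 0.0 = -15.0


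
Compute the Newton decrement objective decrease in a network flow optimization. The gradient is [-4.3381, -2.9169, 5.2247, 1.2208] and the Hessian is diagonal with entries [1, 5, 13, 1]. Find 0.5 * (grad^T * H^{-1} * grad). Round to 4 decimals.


Step 1: H is diagonal, so H^(-1) * g = [-4.3381, -0.5834, 0.4019, 1.2208].
Step 2: g^T H^(-1) g = sum_i g_i^2 / H_ii
  = (-4.3381)^2/1 + (-2.9169)^2/5 + (5.2247)^2/13 + (1.2208)^2/1
  = 18.8191 + 1.7017 + 2.0998 + 1.4904 = 24.1109
Step 3: Objective decrease = 0.5 * g^T H^(-1) g = 12.0555


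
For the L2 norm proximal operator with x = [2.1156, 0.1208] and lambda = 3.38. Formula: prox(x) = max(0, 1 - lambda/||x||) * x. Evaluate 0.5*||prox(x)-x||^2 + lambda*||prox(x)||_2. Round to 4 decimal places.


Step 1: Compute ||x||.
||x|| = 2.119
Step 2: Compute scaling factor.
scale = max(0, 1 - 3.38/2.119) = 0.0
Step 3: prox(x) = [0.0, 0.0]
||prox(x)|| = 0.0
Step 4: Proximal objective.
0.5*||prox-x||^2 = 2.2452
lambda*||prox|| = 0.0
Total = 2.2452


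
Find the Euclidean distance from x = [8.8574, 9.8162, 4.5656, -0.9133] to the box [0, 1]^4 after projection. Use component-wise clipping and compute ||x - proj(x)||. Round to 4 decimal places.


Project each component onto [0, 1].
clip(8.8574) = 1.0, clip(9.8162) = 1.0, clip(4.5656) = 1.0, clip(-0.9133) = 0.0
Projection = [1.0, 1.0, 1.0, 0.0]
Squared diffs: [61.7387, 77.7254, 12.7135, 0.8341]
Distance = sqrt(153.0117) = 12.3698


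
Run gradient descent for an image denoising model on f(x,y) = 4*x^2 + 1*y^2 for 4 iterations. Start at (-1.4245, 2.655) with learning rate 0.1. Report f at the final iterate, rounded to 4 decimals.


Gradient descent on f(x,y) = 4*x^2 + 1*y^2.
Starting point: (-1.4245, 2.655), alpha = 0.1
Step 1: grad_x = 2*4*-1.4245 = -11.396, grad_y = 2*1*2.655 = 5.31
  x_1 = -1.4245 - 0.1*-11.396 = -0.2849
  y_1 = 2.655 - 0.1*5.31 = 2.124
Step 2: grad_x = 2*4*-0.2849 = -2.2792, grad_y = 2*1*2.124 = 4.248
  x_2 = -0.2849 - 0.1*-2.2792 = -0.057
  y_2 = 2.124 - 0.1*4.248 = 1.6992
Step 3: grad_x = 2*4*-0.057 = -0.4558, grad_y = 2*1*1.6992 = 3.3984
  x_3 = -0.057 - 0.1*-0.4558 = -0.0114
  y_3 = 1.6992 - 0.1*3.3984 = 1.3594
Step 4: grad_x = 2*4*-0.0114 = -0.0912, grad_y = 2*1*1.3594 = 2.7187
  x_4 = -0.0114 - 0.1*-0.0912 = -0.0023
  y_4 = 1.3594 - 0.1*2.7187 = 1.0875
f(-0.0023, 1.0875) = 4*(-0.0023)^2 + 1*1.0875^2 = 1.1827


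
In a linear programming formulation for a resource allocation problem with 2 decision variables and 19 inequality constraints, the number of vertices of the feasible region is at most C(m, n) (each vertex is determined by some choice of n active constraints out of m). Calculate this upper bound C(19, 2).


Each vertex corresponds to some choice of n active constraints out of m, so the number of vertices is at most C(m, n) = m! / (n!(m-n)!).
m = 19, n = 2
Numerator: 19 * 18
Denominator: 2! = 2
C(19, 2) = 171


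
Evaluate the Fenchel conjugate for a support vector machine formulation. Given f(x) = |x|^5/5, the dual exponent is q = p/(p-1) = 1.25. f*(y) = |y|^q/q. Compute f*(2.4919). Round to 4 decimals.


The conjugate exponent q satisfies 1/p + 1/q = 1.
p = 5, so q = 5/(5 - 1) = 1.25
|y|^q = 2.4919^1.25 = 3.1309
f*(2.4919) = 3.1309 / 1.25 = 2.5047


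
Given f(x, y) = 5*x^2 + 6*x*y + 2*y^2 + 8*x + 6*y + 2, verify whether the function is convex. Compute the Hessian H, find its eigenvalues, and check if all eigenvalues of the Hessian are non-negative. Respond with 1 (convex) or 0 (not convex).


The Hessian of f(x,y) = 5*x^2 + 6*x*y + 2*y^2 + 8*x + 6*y + 2 is:
H = [[10, 6], [6, 4]]
Trace = 10 + 4 = 14
Determinant = 10*4 - (6)^2 = 4
Discriminant = (14)^2 - 4*4 = 180.0
Eigenvalues: lambda_1 = 0.2918, lambda_2 = 13.7082
The function is convex.

1


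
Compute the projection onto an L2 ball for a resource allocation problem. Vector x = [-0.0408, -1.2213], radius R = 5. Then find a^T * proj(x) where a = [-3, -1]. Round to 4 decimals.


Step 1: Compute ||x|| (intermediates to 6 decimals).
||x|| = sqrt((-0.0408)^2 + (-1.2213)^2) = 1.221981
Step 2: Project.
Since ||x|| <= R, proj = x (no scaling needed).
proj(x) = [-0.0408, -1.2213]
Step 3: Dot product.
a^T * proj(x) = -3*(-0.0408) - 1*(-1.2213) = 1.3437


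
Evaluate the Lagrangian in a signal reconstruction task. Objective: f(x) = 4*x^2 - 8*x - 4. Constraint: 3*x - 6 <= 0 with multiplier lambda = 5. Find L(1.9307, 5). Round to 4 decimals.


Step 1: Evaluate f(x).
f(1.9307) = 4*1.9307^2 - 8*1.9307 - 4 = -4.5352
Step 2: Evaluate g(x).
g(1.9307) = 3*1.9307 - 6 = -0.2079
Step 3: Compute Lagrangian.
L = -4.5352 + 5*-0.2079 = -5.5747


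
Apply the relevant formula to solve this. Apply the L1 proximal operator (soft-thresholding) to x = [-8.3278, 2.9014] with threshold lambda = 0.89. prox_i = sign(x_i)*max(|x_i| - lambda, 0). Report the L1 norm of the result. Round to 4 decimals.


Soft-thresholding with lambda = 0.89:
prox(-8.3278) = sign(-8.3278)*max(|-8.3278| - 0.89, 0) = -7.4378
prox(2.9014) = sign(2.9014)*max(|2.9014| - 0.89, 0) = 2.0114
prox(x) = [-7.4378, 2.0114]
||prox(x)||_1 = 7.4378 + 2.0114 = 9.4492


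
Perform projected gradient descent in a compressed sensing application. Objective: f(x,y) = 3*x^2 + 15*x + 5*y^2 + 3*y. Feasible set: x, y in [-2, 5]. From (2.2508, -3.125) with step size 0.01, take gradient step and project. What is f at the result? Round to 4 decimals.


Step 1: Compute gradient at (2.2508, -3.125).
grad_x = 2*3*2.2508 + 15 = 28.5048
grad_y = 2*5*-3.125 + 3 = -28.25
Step 2: Gradient step.
x_raw = 2.2508 - 0.01*28.5048 = 1.9658
y_raw = -3.125 - 0.01*-28.25 = -2.8425
Step 3: Project onto [-2, 5].
x_proj = clip(1.9658) = 1.9658
y_proj = clip(-2.8425) = -2.0
Step 4: Evaluate f.
f(1.9658, -2.0) = 55.0788


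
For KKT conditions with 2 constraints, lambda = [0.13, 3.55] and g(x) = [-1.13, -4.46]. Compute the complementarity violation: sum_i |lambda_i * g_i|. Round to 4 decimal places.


KKT complementary slackness check:
lambda_1 * g_1 = 0.13 * -1.13 = -0.1469
lambda_2 * g_2 = 3.55 * -4.46 = -15.833
Total violation = 0.1469 + 15.833 = 15.9799


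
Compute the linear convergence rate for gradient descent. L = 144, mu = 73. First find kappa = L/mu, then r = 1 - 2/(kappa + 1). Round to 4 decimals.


Step 1: Compute the condition number.
kappa = L/mu = 144/73 = 1.9726
Step 2: Compute the convergence rate.
r = 1 - 2/(kappa + 1) = 1 - 2*mu/(L + mu) = (L - mu)/(L + mu) = 71/217 = 0.3272


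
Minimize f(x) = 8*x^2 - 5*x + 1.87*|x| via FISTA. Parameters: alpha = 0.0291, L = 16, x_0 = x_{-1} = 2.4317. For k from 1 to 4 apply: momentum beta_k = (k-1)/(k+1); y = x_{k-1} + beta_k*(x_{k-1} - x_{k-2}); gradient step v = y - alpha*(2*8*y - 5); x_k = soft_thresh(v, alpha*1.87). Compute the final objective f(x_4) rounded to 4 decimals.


FISTA on f(x) = 8*x^2 - 5*x + 1.87*|x|
L = 16, alpha = 0.0291
Iteration 1: beta = 0.0, y = 2.4317 + 0.0*(2.4317 - 2.4317) = 2.4317
  grad(y) = 33.9072, v = y - alpha*grad = 1.445
  prox(v) = soft_thresh(1.445, 0.0544) = 1.3906
Iteration 2: beta = 0.3333, y = 1.3906 + 0.3333*(1.3906 - 2.4317) = 1.0435
  grad(y) = 11.6967, v = y - alpha*grad = 0.7032
  prox(v) = soft_thresh(0.7032, 0.0544) = 0.6488
Iteration 3: beta = 0.5, y = 0.6488 + 0.5*(0.6488 - 1.3906) = 0.2778
  grad(y) = -0.5546, v = y - alpha*grad = 0.294
  prox(v) = soft_thresh(0.294, 0.0544) = 0.2396
Iteration 4: beta = 0.6, y = 0.2396 + 0.6*(0.2396 - 0.6488) = -0.006
  grad(y) = -5.0953, v = y - alpha*grad = 0.1423
  prox(v) = soft_thresh(0.1423, 0.0544) = 0.0879
f(x_4) = 8*0.0879^2 - 5*0.0879 + 1.87*|0.0879| = -0.2133


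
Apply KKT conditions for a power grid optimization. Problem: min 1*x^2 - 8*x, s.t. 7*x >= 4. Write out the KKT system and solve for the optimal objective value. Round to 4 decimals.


Step 1: Try lambda = 0 (constraint inactive).
Stationarity: 2*1*x - 8 = 0
x* = 8/(2*1) = 4.0
Check constraint: 7*4.0 = 28.0 >= 4 -- satisfied.
Step 2: Compute optimal value.
f(x*) = 1*4.0^2 - 8*4.0 = -16.0


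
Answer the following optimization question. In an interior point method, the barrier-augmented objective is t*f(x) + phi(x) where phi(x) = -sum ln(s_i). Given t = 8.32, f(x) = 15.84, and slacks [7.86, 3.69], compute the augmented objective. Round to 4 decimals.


Step 1: Compute log-barrier.
ln values: [2.0618, 1.3056]
phi = -(2.0618 + 1.3056) = -3.3674
Step 2: Compute augmented objective.
t*f(x) = 8.32*15.84 = 131.7888
Total = 131.7888 - 3.3674 = 128.4214


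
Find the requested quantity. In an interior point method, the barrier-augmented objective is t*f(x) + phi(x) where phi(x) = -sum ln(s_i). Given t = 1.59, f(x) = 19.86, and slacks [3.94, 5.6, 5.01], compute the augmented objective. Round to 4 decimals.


Step 1: Compute log-barrier.
ln values: [1.3712, 1.7228, 1.6114]
phi = -(1.3712 + 1.7228 + 1.6114) = -4.7054
Step 2: Compute augmented objective.
t*f(x) = 1.59*19.86 = 31.5774
Total = 31.5774 - 4.7054 = 26.872


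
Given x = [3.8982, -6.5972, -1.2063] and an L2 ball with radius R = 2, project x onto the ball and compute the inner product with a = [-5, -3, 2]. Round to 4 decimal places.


Step 1: Compute ||x|| (intermediates to 6 decimals).
||x|| = sqrt(3.8982^2 + (-6.5972)^2 + (-1.2063)^2) = 7.757201
Step 2: Project.
Since ||x|| > R, scale = R/||x|| = 2/7.757201 = 0.257825, proj(x) = scale * x
proj(x) = [1.005053, -1.700923, -0.311014]
Step 3: Dot product.
a^T * proj(x) = -5*1.005053 - 3*(-1.700923) + 2*(-0.311014) = -0.5445


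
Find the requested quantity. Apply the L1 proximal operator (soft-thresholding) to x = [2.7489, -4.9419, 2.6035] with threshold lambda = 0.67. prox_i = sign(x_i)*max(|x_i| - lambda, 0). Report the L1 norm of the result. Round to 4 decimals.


Soft-thresholding with lambda = 0.67:
prox(2.7489) = sign(2.7489)*max(|2.7489| - 0.67, 0) = 2.0789
prox(-4.9419) = sign(-4.9419)*max(|-4.9419| - 0.67, 0) = -4.2719
prox(2.6035) = sign(2.6035)*max(|2.6035| - 0.67, 0) = 1.9335
prox(x) = [2.0789, -4.2719, 1.9335]
||prox(x)||_1 = 2.0789 + 4.2719 + 1.9335 = 8.2843


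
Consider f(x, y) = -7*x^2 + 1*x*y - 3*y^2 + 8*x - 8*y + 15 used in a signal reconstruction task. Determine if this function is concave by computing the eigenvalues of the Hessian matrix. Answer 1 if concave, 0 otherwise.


The Hessian of f(x,y) = -7*x^2 + 1*x*y - 3*y^2 + 8*x - 8*y + 15 is:
H = [[-14, 1], [1, -6]]
Trace = -14 - 6 = -20
Determinant = -14*-6 - (1)^2 = 83
Discriminant = (-20)^2 - 4*83 = 68.0
Eigenvalues: lambda_1 = -14.1231, lambda_2 = -5.8769
The function is concave.

1


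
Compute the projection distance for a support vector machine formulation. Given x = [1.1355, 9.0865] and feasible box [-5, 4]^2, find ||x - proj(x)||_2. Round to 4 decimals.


Project each component onto [-5, 4].
clip(1.1355) = 1.1355, clip(9.0865) = 4.0
Projection = [1.1355, 4.0]
Squared diffs: [0.0, 25.8725]
Distance = sqrt(25.8725) = 5.0865


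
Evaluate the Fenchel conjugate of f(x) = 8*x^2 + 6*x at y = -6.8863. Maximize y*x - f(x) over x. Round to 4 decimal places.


f*(y) = sup_x {y*x - a*x^2 - b*x} = sup_x {(y-b)*x - a*x^2}
FOC: (y - b) - 2a*x = 0 => x* = (y - b)/(2a)
x* = (-6.8863 - 6)/(2*8) = -0.8054
f*(-6.8863) = (y-b)^2/(4a) = (-6.8863 - 6)^2/(4*8)
= 166.0567/32 = 5.1893


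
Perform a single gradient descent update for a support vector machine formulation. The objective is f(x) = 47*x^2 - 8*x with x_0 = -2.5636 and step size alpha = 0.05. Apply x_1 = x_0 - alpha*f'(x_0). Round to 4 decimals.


We compute the gradient at x_0 and apply the update.
f'(x) = 94*x - 8
f'(-2.5636) = 94*-2.5636 - 8 = -248.9784
x_1 = -2.5636 - 0.05*-248.9784 = 9.8853


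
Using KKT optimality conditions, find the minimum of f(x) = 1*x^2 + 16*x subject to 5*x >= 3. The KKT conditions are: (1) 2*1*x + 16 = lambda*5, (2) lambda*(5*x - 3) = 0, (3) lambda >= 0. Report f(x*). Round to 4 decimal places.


Step 1: Try lambda = 0 (constraint inactive).
x_unc = -16/(2*1) = -8.0
Check: 5*-8.0 = -40.0 < 3 -- violated!
Step 2: Constraint must be active: 5*x = 3
x* = 3/5 = 0.6
lambda = (2*1*0.6 + 16)/5 = 3.44
Step 3: Compute optimal value.
f(x*) = 1*0.6^2 + 16*0.6 = 9.96


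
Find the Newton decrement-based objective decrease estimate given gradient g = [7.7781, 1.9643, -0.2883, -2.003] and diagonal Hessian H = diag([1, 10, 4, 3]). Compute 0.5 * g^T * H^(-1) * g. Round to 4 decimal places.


Step 1: H is diagonal, so H^(-1) * g = [7.7781, 0.1964, -0.0721, -0.6677].
Step 2: g^T H^(-1) g = sum_i g_i^2 / H_ii
  = (7.7781)^2/1 + (1.9643)^2/10 + (-0.2883)^2/4 + (-2.003)^2/3
  = 60.4988 + 0.3858 + 0.0208 + 1.3373 = 62.2428
Step 3: Objective decrease = 0.5 * g^T H^(-1) g = 31.1214


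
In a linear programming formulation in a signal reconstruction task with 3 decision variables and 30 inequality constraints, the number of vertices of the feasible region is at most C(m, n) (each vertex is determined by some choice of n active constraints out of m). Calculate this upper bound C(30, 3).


Each vertex corresponds to some choice of n active constraints out of m, so the number of vertices is at most C(m, n) = m! / (n!(m-n)!).
m = 30, n = 3
Numerator: 30 * 29 * 28
Denominator: 3! = 6
C(30, 3) = 4060


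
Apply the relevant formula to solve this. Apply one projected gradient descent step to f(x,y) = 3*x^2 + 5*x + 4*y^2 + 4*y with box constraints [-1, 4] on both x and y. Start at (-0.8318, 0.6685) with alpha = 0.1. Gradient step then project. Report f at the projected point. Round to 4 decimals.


Step 1: Compute gradient at (-0.8318, 0.6685).
grad_x = 2*3*-0.8318 + 5 = 0.0092
grad_y = 2*4*0.6685 + 4 = 9.348
Step 2: Gradient step.
x_raw = -0.8318 - 0.1*0.0092 = -0.8327
y_raw = 0.6685 - 0.1*9.348 = -0.2663
Step 3: Project onto [-1, 4].
x_proj = clip(-0.8327) = -0.8327
y_proj = clip(-0.2663) = -0.2663
Step 4: Evaluate f.
f(-0.8327, -0.2663) = -2.8649


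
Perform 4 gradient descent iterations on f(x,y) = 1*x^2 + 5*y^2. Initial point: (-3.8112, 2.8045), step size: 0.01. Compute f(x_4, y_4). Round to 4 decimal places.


Gradient descent on f(x,y) = 1*x^2 + 5*y^2.
Starting point: (-3.8112, 2.8045), alpha = 0.01
Step 1: grad_x = 2*1*-3.8112 = -7.6224, grad_y = 2*5*2.8045 = 28.045
  x_1 = -3.8112 - 0.01*-7.6224 = -3.735
  y_1 = 2.8045 - 0.01*28.045 = 2.5241
Step 2: grad_x = 2*1*-3.735 = -7.47, grad_y = 2*5*2.5241 = 25.2405
  x_2 = -3.735 - 0.01*-7.47 = -3.6603
  y_2 = 2.5241 - 0.01*25.2405 = 2.2716
Step 3: grad_x = 2*1*-3.6603 = -7.3206, grad_y = 2*5*2.2716 = 22.7165
  x_3 = -3.6603 - 0.01*-7.3206 = -3.5871
  y_3 = 2.2716 - 0.01*22.7165 = 2.0445
Step 4: grad_x = 2*1*-3.5871 = -7.1741, grad_y = 2*5*2.0445 = 20.4448
  x_4 = -3.5871 - 0.01*-7.1741 = -3.5153
  y_4 = 2.0445 - 0.01*20.4448 = 1.84
f(-3.5153, 1.84) = 1*(-3.5153)^2 + 5*1.84^2 = 29.2861


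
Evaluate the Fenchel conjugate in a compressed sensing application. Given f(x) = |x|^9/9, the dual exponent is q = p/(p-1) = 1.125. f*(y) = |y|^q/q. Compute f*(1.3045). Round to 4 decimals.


The conjugate exponent q satisfies 1/p + 1/q = 1.
p = 9, so q = 9/(9 - 1) = 1.125
|y|^q = 1.3045^1.125 = 1.3486
f*(1.3045) = 1.3486 / 1.125 = 1.1987


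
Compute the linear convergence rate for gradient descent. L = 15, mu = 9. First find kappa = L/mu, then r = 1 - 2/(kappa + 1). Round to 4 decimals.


Step 1: Compute the condition number.
kappa = L/mu = 15/9 = 1.6667
Step 2: Compute the convergence rate.
r = 1 - 2/(kappa + 1) = 1 - 2*mu/(L + mu) = (L - mu)/(L + mu) = 6/24 = 0.25


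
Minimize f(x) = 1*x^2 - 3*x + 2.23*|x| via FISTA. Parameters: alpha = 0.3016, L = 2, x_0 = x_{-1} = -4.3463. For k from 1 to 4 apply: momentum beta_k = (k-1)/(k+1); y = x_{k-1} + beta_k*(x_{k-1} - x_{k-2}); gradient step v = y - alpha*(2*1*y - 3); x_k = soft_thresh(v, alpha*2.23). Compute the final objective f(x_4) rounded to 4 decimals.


FISTA on f(x) = 1*x^2 - 3*x + 2.23*|x|
L = 2, alpha = 0.3016
Iteration 1: beta = 0.0, y = -4.3463 + 0.0*(-4.3463 + 4.3463) = -4.3463
  grad(y) = -11.6926, v = y - alpha*grad = -0.8198
  prox(v) = soft_thresh(-0.8198, 0.6726) = -0.1472
Iteration 2: beta = 0.3333, y = -0.1472 + 0.3333*(-0.1472 + 4.3463) = 1.2524
  grad(y) = -0.4951, v = y - alpha*grad = 1.4018
  prox(v) = soft_thresh(1.4018, 0.6726) = 0.7292
Iteration 3: beta = 0.5, y = 0.7292 + 0.5*(0.7292 + 0.1472) = 1.1674
  grad(y) = -0.6652, v = y - alpha*grad = 1.368
  prox(v) = soft_thresh(1.368, 0.6726) = 0.6955
Iteration 4: beta = 0.6, y = 0.6955 + 0.6*(0.6955 - 0.7292) = 0.6752
  grad(y) = -1.6496, v = y - alpha*grad = 1.1727
  prox(v) = soft_thresh(1.1727, 0.6726) = 0.5002
f(x_4) = 1*0.5002^2 - 3*0.5002 + 2.23*|0.5002| = -0.135


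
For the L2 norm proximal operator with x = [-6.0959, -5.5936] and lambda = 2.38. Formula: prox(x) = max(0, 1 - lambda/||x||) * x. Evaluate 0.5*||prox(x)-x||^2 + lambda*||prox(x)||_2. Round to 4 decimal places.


Step 1: Compute ||x||.
||x|| = 8.2734
Step 2: Compute scaling factor.
scale = max(0, 1 - 2.38/8.2734) = 0.7123
Step 3: prox(x) = [-4.3423, -3.9845]
||prox(x)|| = 5.8934
Step 4: Proximal objective.
0.5*||prox-x||^2 = 2.8322
lambda*||prox|| = 14.0263
Total = 16.8584


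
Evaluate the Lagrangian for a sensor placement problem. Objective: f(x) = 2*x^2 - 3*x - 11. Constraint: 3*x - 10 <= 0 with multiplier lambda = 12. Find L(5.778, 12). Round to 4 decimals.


Step 1: Evaluate f(x).
f(5.778) = 2*5.778^2 - 3*5.778 - 11 = 38.4366
Step 2: Evaluate g(x).
g(5.778) = 3*5.778 - 10 = 7.334
Step 3: Compute Lagrangian.
L = 38.4366 + 12*7.334 = 126.4446


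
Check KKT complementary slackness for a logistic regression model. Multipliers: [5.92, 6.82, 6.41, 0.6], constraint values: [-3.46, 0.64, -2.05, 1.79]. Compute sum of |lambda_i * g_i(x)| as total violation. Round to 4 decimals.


KKT complementary slackness check:
lambda_1 * g_1 = 5.92 * -3.46 = -20.4832
lambda_2 * g_2 = 6.82 * 0.64 = 4.3648
lambda_3 * g_3 = 6.41 * -2.05 = -13.1405
lambda_4 * g_4 = 0.6 * 1.79 = 1.074
Total violation = 20.4832 + 4.3648 + 13.1405 + 1.074 = 39.0625


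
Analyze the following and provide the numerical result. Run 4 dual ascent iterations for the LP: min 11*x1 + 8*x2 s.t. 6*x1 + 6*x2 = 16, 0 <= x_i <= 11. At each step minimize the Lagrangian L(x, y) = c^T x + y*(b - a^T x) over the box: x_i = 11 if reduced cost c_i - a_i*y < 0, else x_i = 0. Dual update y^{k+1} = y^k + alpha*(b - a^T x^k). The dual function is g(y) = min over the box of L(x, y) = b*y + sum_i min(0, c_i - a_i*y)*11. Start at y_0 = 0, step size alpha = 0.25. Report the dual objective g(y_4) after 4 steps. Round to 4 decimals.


Dual ascent for LP: min 11*x1 + 8*x2, 6*x1 + 6*x2 = 16, 0 <= x_i <= 11
Step 1: y^k = 0.0, reduced costs: (11.0, 8.0)
  x^k = (0.0, 0.0), subgradient = b - a^T x = 16.0
  y^{k+1} = 0.0 + 0.25*16.0 = 4.0
Step 2: y^k = 4.0, reduced costs: (-13.0, -16.0)
  x^k = (11.0, 11.0), subgradient = b - a^T x = -116.0
  y^{k+1} = 4.0 + 0.25*-116.0 = -25.0
Step 3: y^k = -25.0, reduced costs: (161.0, 158.0)
  x^k = (0.0, 0.0), subgradient = b - a^T x = 16.0
  y^{k+1} = -25.0 + 0.25*16.0 = -21.0
Step 4: y^k = -21.0, reduced costs: (137.0, 134.0)
  x^k = (0.0, 0.0), subgradient = b - a^T x = 16.0
  y^{k+1} = -21.0 + 0.25*16.0 = -17.0
Dual objective at y_4 = -17.0: reduced costs (113.0, 110.0), box minimizer x = (0.0, 0.0)
g(y_4) = b*y + (c1 - a1*y)*x1 + (c2 - a2*y)*x2 = 16*(-17.0) + 113.0*0.0 + 110.0*0.0 = -272.0 + 0.0 + 0.0 = -272.0
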